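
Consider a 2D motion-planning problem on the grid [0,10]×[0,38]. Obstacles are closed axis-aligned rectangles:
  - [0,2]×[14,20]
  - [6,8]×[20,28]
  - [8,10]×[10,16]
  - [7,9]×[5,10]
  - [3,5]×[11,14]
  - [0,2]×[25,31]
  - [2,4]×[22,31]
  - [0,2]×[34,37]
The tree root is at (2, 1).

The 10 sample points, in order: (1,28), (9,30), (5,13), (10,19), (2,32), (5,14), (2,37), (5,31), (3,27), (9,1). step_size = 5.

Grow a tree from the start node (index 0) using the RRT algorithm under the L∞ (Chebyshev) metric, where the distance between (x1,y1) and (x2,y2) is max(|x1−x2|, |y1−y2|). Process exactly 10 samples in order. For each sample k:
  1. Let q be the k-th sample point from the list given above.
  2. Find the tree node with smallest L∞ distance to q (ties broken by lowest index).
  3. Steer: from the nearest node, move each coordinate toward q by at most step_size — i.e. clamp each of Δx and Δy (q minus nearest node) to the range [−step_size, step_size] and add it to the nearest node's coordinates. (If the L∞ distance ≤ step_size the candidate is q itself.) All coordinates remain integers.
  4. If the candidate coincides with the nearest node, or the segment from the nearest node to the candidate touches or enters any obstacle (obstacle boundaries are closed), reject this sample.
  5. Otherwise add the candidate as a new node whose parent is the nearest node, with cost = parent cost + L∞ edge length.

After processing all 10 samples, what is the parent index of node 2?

Parent of node 2: 1

1. q=(1,28) nearest=0 d=27 new=(1,6) → add node 1 parent=0 cost=5
2. q=(9,30) nearest=1 d=24 new=(6,11) → add node 2 parent=1 cost=10
3. q=(5,13) nearest=2 d=2 new=(5,13) → blocked by [3,5]×[11,14], reject
4. q=(10,19) nearest=2 d=8 new=(10,16) → blocked by [8,10]×[10,16], reject
5. q=(2,32) nearest=2 d=21 new=(2,16) → blocked by [0,2]×[14,20], reject
6. q=(5,14) nearest=2 d=3 new=(5,14) → blocked by [3,5]×[11,14], reject
7. q=(2,37) nearest=2 d=26 new=(2,16) → blocked by [0,2]×[14,20], reject
8. q=(5,31) nearest=2 d=20 new=(5,16) → add node 3 parent=2 cost=15
9. q=(3,27) nearest=3 d=11 new=(3,21) → add node 4 parent=3 cost=20
10. q=(9,1) nearest=0 d=7 new=(7,1) → add node 5 parent=0 cost=5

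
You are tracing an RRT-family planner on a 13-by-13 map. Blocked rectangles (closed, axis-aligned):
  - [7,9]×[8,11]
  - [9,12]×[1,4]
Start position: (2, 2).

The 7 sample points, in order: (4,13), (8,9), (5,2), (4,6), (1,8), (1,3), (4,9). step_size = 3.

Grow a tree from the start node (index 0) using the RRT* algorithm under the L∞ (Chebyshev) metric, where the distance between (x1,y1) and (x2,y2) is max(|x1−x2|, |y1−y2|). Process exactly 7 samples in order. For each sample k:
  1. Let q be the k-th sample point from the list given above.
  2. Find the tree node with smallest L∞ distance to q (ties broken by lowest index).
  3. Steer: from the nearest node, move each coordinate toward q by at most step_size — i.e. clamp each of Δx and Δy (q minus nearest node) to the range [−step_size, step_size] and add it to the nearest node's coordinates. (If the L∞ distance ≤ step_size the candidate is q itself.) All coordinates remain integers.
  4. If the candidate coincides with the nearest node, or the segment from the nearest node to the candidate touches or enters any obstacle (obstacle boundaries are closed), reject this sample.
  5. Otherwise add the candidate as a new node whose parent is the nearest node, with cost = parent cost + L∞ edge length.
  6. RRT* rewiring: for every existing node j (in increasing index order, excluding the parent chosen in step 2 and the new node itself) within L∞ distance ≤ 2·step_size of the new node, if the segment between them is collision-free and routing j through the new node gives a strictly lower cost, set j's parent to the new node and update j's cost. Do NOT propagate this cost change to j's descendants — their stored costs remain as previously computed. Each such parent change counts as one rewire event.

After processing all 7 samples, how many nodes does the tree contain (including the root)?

Node count: 7

1. q=(4,13) nearest=0 d=11 new=(4,5) → add node 1 parent=0 cost=3
2. q=(8,9) nearest=1 d=4 new=(7,8) → blocked by [7,9]×[8,11], reject
3. q=(5,2) nearest=0 d=3 new=(5,2) → add node 2 parent=0 cost=3
4. q=(4,6) nearest=1 d=1 new=(4,6) → add node 3 parent=1 cost=4
5. q=(1,8) nearest=1 d=3 new=(1,8) → add node 4 parent=1 cost=6
6. q=(1,3) nearest=0 d=1 new=(1,3) → add node 5 parent=0 cost=1
7. q=(4,9) nearest=3 d=3 new=(4,9) → add node 6 parent=3 cost=7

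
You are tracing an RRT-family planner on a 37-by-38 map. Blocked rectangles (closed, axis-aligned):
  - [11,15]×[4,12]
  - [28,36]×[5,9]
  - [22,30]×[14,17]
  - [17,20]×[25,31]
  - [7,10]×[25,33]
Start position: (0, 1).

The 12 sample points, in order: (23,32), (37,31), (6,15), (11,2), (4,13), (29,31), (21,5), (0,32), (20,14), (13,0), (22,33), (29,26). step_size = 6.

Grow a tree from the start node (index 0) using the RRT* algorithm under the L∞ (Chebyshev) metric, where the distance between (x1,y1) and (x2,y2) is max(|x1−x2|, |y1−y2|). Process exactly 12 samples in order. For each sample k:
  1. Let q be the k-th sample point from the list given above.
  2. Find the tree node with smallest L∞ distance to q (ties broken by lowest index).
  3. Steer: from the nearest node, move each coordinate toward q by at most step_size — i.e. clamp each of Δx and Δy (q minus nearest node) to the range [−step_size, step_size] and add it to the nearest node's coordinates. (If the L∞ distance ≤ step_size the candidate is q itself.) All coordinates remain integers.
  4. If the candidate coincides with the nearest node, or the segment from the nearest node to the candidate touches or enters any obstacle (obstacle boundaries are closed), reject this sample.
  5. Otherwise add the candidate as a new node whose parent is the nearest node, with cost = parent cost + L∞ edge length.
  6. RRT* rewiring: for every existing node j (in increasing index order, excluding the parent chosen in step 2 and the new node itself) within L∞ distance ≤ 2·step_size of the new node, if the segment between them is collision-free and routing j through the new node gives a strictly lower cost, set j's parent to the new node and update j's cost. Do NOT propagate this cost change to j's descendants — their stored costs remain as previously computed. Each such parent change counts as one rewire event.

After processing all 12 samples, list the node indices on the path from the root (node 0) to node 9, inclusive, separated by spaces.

Path: 0 1 2 5 7 9

1. q=(23,32) nearest=0 d=31 new=(6,7) → add node 1 parent=0 cost=6
2. q=(37,31) nearest=1 d=31 new=(12,13) → blocked by [11,15]×[4,12], reject
3. q=(6,15) nearest=1 d=8 new=(6,13) → add node 2 parent=1 cost=12
4. q=(11,2) nearest=1 d=5 new=(11,2) → add node 3 parent=1 cost=11
5. q=(4,13) nearest=2 d=2 new=(4,13) → add node 4 parent=2 cost=14
6. q=(29,31) nearest=2 d=23 new=(12,19) → add node 5 parent=2 cost=18
7. q=(21,5) nearest=3 d=10 new=(17,5) → blocked by [11,15]×[4,12], reject
8. q=(0,32) nearest=5 d=13 new=(6,25) → add node 6 parent=5 cost=24
9. q=(20,14) nearest=5 d=8 new=(18,14) → add node 7 parent=5 cost=24
10. q=(13,0) nearest=3 d=2 new=(13,0) → add node 8 parent=3 cost=13
11. q=(22,33) nearest=5 d=14 new=(18,25) → blocked by [17,20]×[25,31], reject
12. q=(29,26) nearest=7 d=12 new=(24,20) → add node 9 parent=7 cost=30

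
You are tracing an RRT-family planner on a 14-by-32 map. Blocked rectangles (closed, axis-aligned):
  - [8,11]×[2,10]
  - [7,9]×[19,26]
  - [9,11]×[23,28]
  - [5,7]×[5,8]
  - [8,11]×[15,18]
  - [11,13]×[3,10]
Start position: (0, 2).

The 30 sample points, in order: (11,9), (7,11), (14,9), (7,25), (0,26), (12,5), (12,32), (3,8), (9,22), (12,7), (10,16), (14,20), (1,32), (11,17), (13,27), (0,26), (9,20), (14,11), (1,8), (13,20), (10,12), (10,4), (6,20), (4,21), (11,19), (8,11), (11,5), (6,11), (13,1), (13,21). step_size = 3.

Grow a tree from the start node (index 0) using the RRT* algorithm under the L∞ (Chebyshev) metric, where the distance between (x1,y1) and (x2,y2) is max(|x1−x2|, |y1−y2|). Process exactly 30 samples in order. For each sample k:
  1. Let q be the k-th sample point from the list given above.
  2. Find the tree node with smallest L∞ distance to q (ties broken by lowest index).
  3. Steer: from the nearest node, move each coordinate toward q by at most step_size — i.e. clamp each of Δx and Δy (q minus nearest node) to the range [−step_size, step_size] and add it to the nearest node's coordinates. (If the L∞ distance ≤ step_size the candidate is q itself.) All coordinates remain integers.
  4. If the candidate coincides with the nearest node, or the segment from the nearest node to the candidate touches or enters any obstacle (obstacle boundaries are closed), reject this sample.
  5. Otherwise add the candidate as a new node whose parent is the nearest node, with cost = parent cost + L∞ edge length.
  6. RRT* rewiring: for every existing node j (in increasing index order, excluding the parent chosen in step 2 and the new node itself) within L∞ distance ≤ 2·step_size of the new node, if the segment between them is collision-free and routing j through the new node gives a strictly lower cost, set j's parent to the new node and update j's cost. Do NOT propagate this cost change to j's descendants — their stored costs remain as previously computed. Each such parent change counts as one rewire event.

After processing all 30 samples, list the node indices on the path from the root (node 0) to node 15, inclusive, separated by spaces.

Path: 0 1 2 3 5 6 15

1. q=(11,9) nearest=0 d=11 new=(3,5) → add node 1 parent=0 cost=3
2. q=(7,11) nearest=1 d=6 new=(6,8) → blocked by [5,7]×[5,8], reject
3. q=(14,9) nearest=1 d=11 new=(6,8) → blocked by [5,7]×[5,8], reject
4. q=(7,25) nearest=1 d=20 new=(6,8) → blocked by [5,7]×[5,8], reject
5. q=(0,26) nearest=1 d=21 new=(0,8) → add node 2 parent=1 cost=6
6. q=(12,5) nearest=1 d=9 new=(6,5) → blocked by [5,7]×[5,8], reject
7. q=(12,32) nearest=2 d=24 new=(3,11) → add node 3 parent=2 cost=9
8. q=(3,8) nearest=1 d=3 new=(3,8) → add node 4 parent=1 cost=6
9. q=(9,22) nearest=3 d=11 new=(6,14) → add node 5 parent=3 cost=12
10. q=(12,7) nearest=5 d=7 new=(9,11) → add node 6 parent=5 cost=15
11. q=(10,16) nearest=5 d=4 new=(9,16) → blocked by [8,11]×[15,18], reject
12. q=(14,20) nearest=5 d=8 new=(9,17) → blocked by [8,11]×[15,18], reject
13. q=(1,32) nearest=5 d=18 new=(3,17) → add node 7 parent=5 cost=15
14. q=(11,17) nearest=5 d=5 new=(9,17) → blocked by [8,11]×[15,18], reject
15. q=(13,27) nearest=7 d=10 new=(6,20) → add node 8 parent=7 cost=18
16. q=(0,26) nearest=8 d=6 new=(3,23) → add node 9 parent=8 cost=21
17. q=(9,20) nearest=8 d=3 new=(9,20) → blocked by [7,9]×[19,26], reject
18. q=(14,11) nearest=6 d=5 new=(12,11) → add node 10 parent=6 cost=18
19. q=(1,8) nearest=2 d=1 new=(1,8) → add node 11 parent=2 cost=7
20. q=(13,20) nearest=5 d=7 new=(9,17) → blocked by [8,11]×[15,18], reject
21. q=(10,12) nearest=6 d=1 new=(10,12) → add node 12 parent=6 cost=16
22. q=(10,4) nearest=1 d=7 new=(6,4) → add node 13 parent=1 cost=6
23. q=(6,20) nearest=8 d=0 → coincident, reject
24. q=(4,21) nearest=8 d=2 new=(4,21) → add node 14 parent=8 cost=20
25. q=(11,19) nearest=5 d=5 new=(9,17) → blocked by [8,11]×[15,18], reject
26. q=(8,11) nearest=6 d=1 new=(8,11) → add node 15 parent=6 cost=16
27. q=(11,5) nearest=13 d=5 new=(9,5) → blocked by [8,11]×[2,10], reject
28. q=(6,11) nearest=15 d=2 new=(6,11) → add node 16 parent=15 cost=18
29. q=(13,1) nearest=13 d=7 new=(9,1) → blocked by [8,11]×[2,10], reject
30. q=(13,21) nearest=5 d=7 new=(9,17) → blocked by [8,11]×[15,18], reject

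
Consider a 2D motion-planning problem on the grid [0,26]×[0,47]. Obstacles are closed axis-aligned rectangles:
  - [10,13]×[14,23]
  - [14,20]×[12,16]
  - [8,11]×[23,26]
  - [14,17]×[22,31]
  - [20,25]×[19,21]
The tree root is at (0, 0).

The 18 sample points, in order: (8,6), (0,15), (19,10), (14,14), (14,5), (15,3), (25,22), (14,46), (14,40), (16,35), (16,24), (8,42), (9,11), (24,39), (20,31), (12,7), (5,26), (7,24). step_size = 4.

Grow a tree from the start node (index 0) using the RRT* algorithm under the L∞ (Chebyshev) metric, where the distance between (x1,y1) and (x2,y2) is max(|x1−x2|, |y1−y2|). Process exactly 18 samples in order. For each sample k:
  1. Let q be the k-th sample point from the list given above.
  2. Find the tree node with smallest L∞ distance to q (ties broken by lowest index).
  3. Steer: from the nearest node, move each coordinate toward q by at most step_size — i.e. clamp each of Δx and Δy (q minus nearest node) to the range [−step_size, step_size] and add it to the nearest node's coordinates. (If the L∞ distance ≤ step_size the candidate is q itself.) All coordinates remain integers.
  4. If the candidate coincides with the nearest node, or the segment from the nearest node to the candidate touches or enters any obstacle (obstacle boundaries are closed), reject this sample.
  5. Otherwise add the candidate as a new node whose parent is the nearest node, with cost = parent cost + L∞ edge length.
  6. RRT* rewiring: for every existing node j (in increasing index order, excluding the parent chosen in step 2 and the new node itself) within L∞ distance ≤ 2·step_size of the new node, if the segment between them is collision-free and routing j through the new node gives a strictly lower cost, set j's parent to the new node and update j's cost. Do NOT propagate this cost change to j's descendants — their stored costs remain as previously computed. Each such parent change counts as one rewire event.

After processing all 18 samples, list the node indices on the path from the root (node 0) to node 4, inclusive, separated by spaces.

Path: 0 1 3 4

1. q=(8,6) nearest=0 d=8 new=(4,4) → add node 1 parent=0 cost=4
2. q=(0,15) nearest=1 d=11 new=(0,8) → add node 2 parent=1 cost=8
3. q=(19,10) nearest=1 d=15 new=(8,8) → add node 3 parent=1 cost=8
4. q=(14,14) nearest=3 d=6 new=(12,12) → add node 4 parent=3 cost=12
5. q=(14,5) nearest=3 d=6 new=(12,5) → add node 5 parent=3 cost=12
6. q=(15,3) nearest=5 d=3 new=(15,3) → add node 6 parent=5 cost=15
7. q=(25,22) nearest=4 d=13 new=(16,16) → blocked by [14,20]×[12,16], reject
8. q=(14,46) nearest=4 d=34 new=(14,16) → blocked by [10,13]×[14,23], reject
9. q=(14,40) nearest=4 d=28 new=(14,16) → blocked by [10,13]×[14,23], reject
10. q=(16,35) nearest=4 d=23 new=(16,16) → blocked by [14,20]×[12,16], reject
11. q=(16,24) nearest=4 d=12 new=(16,16) → blocked by [14,20]×[12,16], reject
12. q=(8,42) nearest=4 d=30 new=(8,16) → blocked by [10,13]×[14,23], reject
13. q=(9,11) nearest=3 d=3 new=(9,11) → add node 7 parent=3 cost=11
14. q=(24,39) nearest=4 d=27 new=(16,16) → blocked by [14,20]×[12,16], reject
15. q=(20,31) nearest=4 d=19 new=(16,16) → blocked by [14,20]×[12,16], reject
16. q=(12,7) nearest=5 d=2 new=(12,7) → add node 8 parent=5 cost=14
17. q=(5,26) nearest=4 d=14 new=(8,16) → blocked by [10,13]×[14,23], reject
18. q=(7,24) nearest=4 d=12 new=(8,16) → blocked by [10,13]×[14,23], reject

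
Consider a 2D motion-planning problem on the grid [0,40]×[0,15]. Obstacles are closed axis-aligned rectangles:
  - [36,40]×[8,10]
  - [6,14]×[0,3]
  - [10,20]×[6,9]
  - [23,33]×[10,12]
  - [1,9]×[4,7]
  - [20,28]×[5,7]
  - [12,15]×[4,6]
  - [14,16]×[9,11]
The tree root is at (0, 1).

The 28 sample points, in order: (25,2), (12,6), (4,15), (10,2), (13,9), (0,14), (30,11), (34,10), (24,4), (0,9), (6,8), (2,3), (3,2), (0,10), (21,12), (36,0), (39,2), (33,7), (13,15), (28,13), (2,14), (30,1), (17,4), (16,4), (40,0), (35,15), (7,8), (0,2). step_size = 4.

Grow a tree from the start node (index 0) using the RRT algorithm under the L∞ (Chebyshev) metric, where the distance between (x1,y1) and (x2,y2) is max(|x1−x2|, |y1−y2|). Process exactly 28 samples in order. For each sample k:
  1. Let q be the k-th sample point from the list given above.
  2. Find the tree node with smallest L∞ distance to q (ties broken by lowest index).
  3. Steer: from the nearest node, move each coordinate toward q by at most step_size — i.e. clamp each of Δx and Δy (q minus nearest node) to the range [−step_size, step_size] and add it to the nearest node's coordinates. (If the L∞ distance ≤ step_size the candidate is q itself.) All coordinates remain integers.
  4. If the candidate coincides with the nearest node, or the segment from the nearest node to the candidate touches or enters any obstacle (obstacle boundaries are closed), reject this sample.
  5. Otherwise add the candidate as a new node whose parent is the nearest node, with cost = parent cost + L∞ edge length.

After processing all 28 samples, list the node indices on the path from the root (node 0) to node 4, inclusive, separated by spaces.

1. q=(25,2) nearest=0 d=25 new=(4,2) → add node 1 parent=0 cost=4
2. q=(12,6) nearest=1 d=8 new=(8,6) → blocked by [1,9]×[4,7], reject
3. q=(4,15) nearest=1 d=13 new=(4,6) → blocked by [1,9]×[4,7], reject
4. q=(10,2) nearest=1 d=6 new=(8,2) → blocked by [6,14]×[0,3], reject
5. q=(13,9) nearest=1 d=9 new=(8,6) → blocked by [1,9]×[4,7], reject
6. q=(0,14) nearest=1 d=12 new=(0,6) → blocked by [1,9]×[4,7], reject
7. q=(30,11) nearest=1 d=26 new=(8,6) → blocked by [1,9]×[4,7], reject
8. q=(34,10) nearest=1 d=30 new=(8,6) → blocked by [1,9]×[4,7], reject
9. q=(24,4) nearest=1 d=20 new=(8,4) → blocked by [6,14]×[0,3], reject
10. q=(0,9) nearest=1 d=7 new=(0,6) → blocked by [1,9]×[4,7], reject
11. q=(6,8) nearest=1 d=6 new=(6,6) → blocked by [1,9]×[4,7], reject
12. q=(2,3) nearest=0 d=2 new=(2,3) → add node 2 parent=0 cost=2
13. q=(3,2) nearest=1 d=1 new=(3,2) → add node 3 parent=1 cost=5
14. q=(0,10) nearest=2 d=7 new=(0,7) → blocked by [1,9]×[4,7], reject
15. q=(21,12) nearest=1 d=17 new=(8,6) → blocked by [1,9]×[4,7], reject
16. q=(36,0) nearest=1 d=32 new=(8,0) → blocked by [6,14]×[0,3], reject
17. q=(39,2) nearest=1 d=35 new=(8,2) → blocked by [6,14]×[0,3], reject
18. q=(33,7) nearest=1 d=29 new=(8,6) → blocked by [1,9]×[4,7], reject
19. q=(13,15) nearest=2 d=12 new=(6,7) → blocked by [1,9]×[4,7], reject
20. q=(28,13) nearest=1 d=24 new=(8,6) → blocked by [1,9]×[4,7], reject
21. q=(2,14) nearest=2 d=11 new=(2,7) → blocked by [1,9]×[4,7], reject
22. q=(30,1) nearest=1 d=26 new=(8,1) → blocked by [6,14]×[0,3], reject
23. q=(17,4) nearest=1 d=13 new=(8,4) → blocked by [6,14]×[0,3], reject
24. q=(16,4) nearest=1 d=12 new=(8,4) → blocked by [6,14]×[0,3], reject
25. q=(40,0) nearest=1 d=36 new=(8,0) → blocked by [6,14]×[0,3], reject
26. q=(35,15) nearest=1 d=31 new=(8,6) → blocked by [1,9]×[4,7], reject
27. q=(7,8) nearest=2 d=5 new=(6,7) → blocked by [1,9]×[4,7], reject
28. q=(0,2) nearest=0 d=1 new=(0,2) → add node 4 parent=0 cost=1

Path: 0 4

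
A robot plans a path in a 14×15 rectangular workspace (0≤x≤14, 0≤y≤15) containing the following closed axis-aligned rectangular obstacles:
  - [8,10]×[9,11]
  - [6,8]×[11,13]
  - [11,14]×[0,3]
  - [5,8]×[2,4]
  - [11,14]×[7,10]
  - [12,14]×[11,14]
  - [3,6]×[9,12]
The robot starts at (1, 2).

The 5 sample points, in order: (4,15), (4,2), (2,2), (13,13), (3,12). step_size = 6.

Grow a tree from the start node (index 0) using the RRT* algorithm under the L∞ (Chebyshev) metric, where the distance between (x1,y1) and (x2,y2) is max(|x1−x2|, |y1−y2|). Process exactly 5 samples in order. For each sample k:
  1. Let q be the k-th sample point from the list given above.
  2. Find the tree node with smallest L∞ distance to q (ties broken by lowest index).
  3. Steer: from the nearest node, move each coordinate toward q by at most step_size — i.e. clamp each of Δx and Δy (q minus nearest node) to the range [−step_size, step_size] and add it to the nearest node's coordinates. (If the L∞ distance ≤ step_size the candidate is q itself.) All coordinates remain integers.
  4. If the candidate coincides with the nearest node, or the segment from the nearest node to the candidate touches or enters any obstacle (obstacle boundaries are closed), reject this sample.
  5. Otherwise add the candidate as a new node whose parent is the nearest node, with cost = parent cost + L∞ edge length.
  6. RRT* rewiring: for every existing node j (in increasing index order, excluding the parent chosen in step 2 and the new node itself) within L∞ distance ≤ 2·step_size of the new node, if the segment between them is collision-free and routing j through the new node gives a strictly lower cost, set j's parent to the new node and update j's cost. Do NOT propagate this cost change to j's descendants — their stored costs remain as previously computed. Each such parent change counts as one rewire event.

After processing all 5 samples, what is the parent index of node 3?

1. q=(4,15) nearest=0 d=13 new=(4,8) → add node 1 parent=0 cost=6
2. q=(4,2) nearest=0 d=3 new=(4,2) → add node 2 parent=0 cost=3
3. q=(2,2) nearest=0 d=1 new=(2,2) → add node 3 parent=0 cost=1
4. q=(13,13) nearest=1 d=9 new=(10,13) → blocked by [6,8]×[11,13], reject
5. q=(3,12) nearest=1 d=4 new=(3,12) → blocked by [3,6]×[9,12], reject

Parent of node 3: 0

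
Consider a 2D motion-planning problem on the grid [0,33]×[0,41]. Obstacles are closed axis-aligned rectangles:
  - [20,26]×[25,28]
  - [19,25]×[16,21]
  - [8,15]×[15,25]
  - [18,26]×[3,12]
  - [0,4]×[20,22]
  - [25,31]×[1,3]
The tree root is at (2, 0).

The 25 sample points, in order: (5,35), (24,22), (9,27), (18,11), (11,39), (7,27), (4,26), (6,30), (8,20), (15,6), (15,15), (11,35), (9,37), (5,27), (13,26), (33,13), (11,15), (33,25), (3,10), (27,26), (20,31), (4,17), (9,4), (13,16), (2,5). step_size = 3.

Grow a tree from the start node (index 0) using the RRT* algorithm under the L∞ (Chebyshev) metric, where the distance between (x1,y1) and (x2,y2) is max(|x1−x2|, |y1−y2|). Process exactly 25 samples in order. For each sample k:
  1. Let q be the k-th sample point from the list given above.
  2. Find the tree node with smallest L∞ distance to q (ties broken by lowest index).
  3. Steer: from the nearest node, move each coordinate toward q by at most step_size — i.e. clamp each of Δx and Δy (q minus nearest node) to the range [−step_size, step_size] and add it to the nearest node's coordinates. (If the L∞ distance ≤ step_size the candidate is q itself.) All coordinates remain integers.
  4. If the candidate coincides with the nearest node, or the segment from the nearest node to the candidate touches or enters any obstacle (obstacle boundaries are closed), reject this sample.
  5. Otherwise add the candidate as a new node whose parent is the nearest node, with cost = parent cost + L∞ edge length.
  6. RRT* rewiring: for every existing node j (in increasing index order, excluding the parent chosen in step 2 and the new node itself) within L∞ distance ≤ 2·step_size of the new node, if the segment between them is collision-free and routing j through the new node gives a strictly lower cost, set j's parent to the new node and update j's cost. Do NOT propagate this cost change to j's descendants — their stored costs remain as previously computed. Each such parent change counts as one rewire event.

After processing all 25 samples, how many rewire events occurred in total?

Rewire events: 1

1. q=(5,35) nearest=0 d=35 new=(5,3) → add node 1 parent=0 cost=3
2. q=(24,22) nearest=1 d=19 new=(8,6) → add node 2 parent=1 cost=6
3. q=(9,27) nearest=2 d=21 new=(9,9) → add node 3 parent=2 cost=9
4. q=(18,11) nearest=3 d=9 new=(12,11) → add node 4 parent=3 cost=12
5. q=(11,39) nearest=4 d=28 new=(11,14) → add node 5 parent=4 cost=15
6. q=(7,27) nearest=5 d=13 new=(8,17) → blocked by [8,15]×[15,25], reject
7. q=(4,26) nearest=5 d=12 new=(8,17) → blocked by [8,15]×[15,25], reject
8. q=(6,30) nearest=5 d=16 new=(8,17) → blocked by [8,15]×[15,25], reject
9. q=(8,20) nearest=5 d=6 new=(8,17) → blocked by [8,15]×[15,25], reject
10. q=(15,6) nearest=4 d=5 new=(15,8) → add node 6 parent=4 cost=15
11. q=(15,15) nearest=4 d=4 new=(15,14) → add node 7 parent=4 cost=15
12. q=(11,35) nearest=5 d=21 new=(11,17) → blocked by [8,15]×[15,25], reject
13. q=(9,37) nearest=5 d=23 new=(9,17) → blocked by [8,15]×[15,25], reject
14. q=(5,27) nearest=5 d=13 new=(8,17) → blocked by [8,15]×[15,25], reject
15. q=(13,26) nearest=5 d=12 new=(13,17) → blocked by [8,15]×[15,25], reject
16. q=(33,13) nearest=6 d=18 new=(18,11) → blocked by [18,26]×[3,12], reject
17. q=(11,15) nearest=5 d=1 new=(11,15) → blocked by [8,15]×[15,25], reject
18. q=(33,25) nearest=6 d=18 new=(18,11) → blocked by [18,26]×[3,12], reject
19. q=(3,10) nearest=2 d=5 new=(5,9) → add node 8 parent=2 cost=9
20. q=(27,26) nearest=7 d=12 new=(18,17) → add node 9 parent=7 cost=18
21. q=(20,31) nearest=9 d=14 new=(20,20) → blocked by [19,25]×[16,21], reject
22. q=(4,17) nearest=5 d=7 new=(8,17) → blocked by [8,15]×[15,25], reject
23. q=(9,4) nearest=2 d=2 new=(9,4) → add node 10 parent=2 cost=8; rewire 6→10 (14<15)
24. q=(13,16) nearest=5 d=2 new=(13,16) → blocked by [8,15]×[15,25], reject
25. q=(2,5) nearest=1 d=3 new=(2,5) → add node 11 parent=1 cost=6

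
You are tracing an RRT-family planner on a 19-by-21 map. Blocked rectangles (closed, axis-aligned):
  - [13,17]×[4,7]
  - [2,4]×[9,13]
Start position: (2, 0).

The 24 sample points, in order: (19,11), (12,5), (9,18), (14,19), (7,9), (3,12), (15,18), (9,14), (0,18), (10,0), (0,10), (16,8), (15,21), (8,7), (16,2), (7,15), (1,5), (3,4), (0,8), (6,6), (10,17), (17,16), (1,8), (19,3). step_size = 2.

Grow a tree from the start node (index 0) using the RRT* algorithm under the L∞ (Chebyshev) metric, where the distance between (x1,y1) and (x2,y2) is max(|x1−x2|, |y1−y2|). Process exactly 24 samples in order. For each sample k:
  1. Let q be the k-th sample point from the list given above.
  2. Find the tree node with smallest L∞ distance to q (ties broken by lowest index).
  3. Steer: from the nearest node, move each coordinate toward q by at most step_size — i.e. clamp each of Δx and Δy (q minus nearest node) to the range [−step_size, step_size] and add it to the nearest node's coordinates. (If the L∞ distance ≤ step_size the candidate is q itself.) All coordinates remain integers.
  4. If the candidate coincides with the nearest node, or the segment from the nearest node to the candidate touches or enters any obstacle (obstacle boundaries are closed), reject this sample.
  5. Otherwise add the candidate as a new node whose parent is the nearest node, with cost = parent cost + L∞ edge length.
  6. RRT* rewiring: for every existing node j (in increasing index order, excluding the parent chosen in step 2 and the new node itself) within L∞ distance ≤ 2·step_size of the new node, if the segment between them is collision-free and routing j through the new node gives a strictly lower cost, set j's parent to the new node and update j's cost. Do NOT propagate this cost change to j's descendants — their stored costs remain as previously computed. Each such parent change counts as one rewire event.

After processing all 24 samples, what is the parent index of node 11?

1. q=(19,11) nearest=0 d=17 new=(4,2) → add node 1 parent=0 cost=2
2. q=(12,5) nearest=1 d=8 new=(6,4) → add node 2 parent=1 cost=4
3. q=(9,18) nearest=2 d=14 new=(8,6) → add node 3 parent=2 cost=6
4. q=(14,19) nearest=3 d=13 new=(10,8) → add node 4 parent=3 cost=8
5. q=(7,9) nearest=3 d=3 new=(7,8) → add node 5 parent=3 cost=8
6. q=(3,12) nearest=5 d=4 new=(5,10) → add node 6 parent=5 cost=10
7. q=(15,18) nearest=4 d=10 new=(12,10) → add node 7 parent=4 cost=10
8. q=(9,14) nearest=6 d=4 new=(7,12) → add node 8 parent=6 cost=12
9. q=(0,18) nearest=8 d=7 new=(5,14) → add node 9 parent=8 cost=14
10. q=(10,0) nearest=2 d=4 new=(8,2) → add node 10 parent=2 cost=6
11. q=(0,10) nearest=6 d=5 new=(3,10) → blocked by [2,4]×[9,13], reject
12. q=(16,8) nearest=7 d=4 new=(14,8) → add node 11 parent=7 cost=12
13. q=(15,21) nearest=8 d=9 new=(9,14) → add node 12 parent=8 cost=14
14. q=(8,7) nearest=3 d=1 new=(8,7) → add node 13 parent=3 cost=7
15. q=(16,2) nearest=4 d=6 new=(12,6) → add node 14 parent=4 cost=10
16. q=(7,15) nearest=9 d=2 new=(7,15) → add node 15 parent=9 cost=16
17. q=(1,5) nearest=1 d=3 new=(2,4) → add node 16 parent=1 cost=4
18. q=(3,4) nearest=16 d=1 new=(3,4) → add node 17 parent=16 cost=5
19. q=(0,8) nearest=16 d=4 new=(0,6) → add node 18 parent=16 cost=6
20. q=(6,6) nearest=2 d=2 new=(6,6) → add node 19 parent=2 cost=6
21. q=(10,17) nearest=12 d=3 new=(10,16) → add node 20 parent=12 cost=16
22. q=(17,16) nearest=7 d=6 new=(14,12) → add node 21 parent=7 cost=12
23. q=(1,8) nearest=18 d=2 new=(1,8) → add node 22 parent=18 cost=8
24. q=(19,3) nearest=11 d=5 new=(16,6) → blocked by [13,17]×[4,7], reject

Parent of node 11: 7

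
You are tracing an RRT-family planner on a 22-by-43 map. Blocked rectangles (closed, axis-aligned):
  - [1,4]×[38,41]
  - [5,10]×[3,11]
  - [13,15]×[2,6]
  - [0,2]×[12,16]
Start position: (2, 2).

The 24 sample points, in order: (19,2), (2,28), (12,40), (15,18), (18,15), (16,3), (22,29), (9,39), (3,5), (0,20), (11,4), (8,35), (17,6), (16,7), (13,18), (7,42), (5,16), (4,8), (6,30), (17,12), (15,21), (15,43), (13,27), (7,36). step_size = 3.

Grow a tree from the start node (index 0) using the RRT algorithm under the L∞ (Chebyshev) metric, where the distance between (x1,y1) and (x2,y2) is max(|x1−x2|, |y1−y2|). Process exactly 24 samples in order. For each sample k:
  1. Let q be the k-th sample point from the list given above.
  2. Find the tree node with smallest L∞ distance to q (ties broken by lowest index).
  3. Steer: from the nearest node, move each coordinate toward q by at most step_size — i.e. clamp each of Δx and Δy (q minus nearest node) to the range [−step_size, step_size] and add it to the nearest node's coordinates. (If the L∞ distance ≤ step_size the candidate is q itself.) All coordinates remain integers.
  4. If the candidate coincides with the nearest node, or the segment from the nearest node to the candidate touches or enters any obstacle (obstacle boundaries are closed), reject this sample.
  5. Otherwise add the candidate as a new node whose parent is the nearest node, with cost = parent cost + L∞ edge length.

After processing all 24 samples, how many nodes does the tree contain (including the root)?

Node count: 16

1. q=(19,2) nearest=0 d=17 new=(5,2) → add node 1 parent=0 cost=3
2. q=(2,28) nearest=0 d=26 new=(2,5) → add node 2 parent=0 cost=3
3. q=(12,40) nearest=2 d=35 new=(5,8) → blocked by [5,10]×[3,11], reject
4. q=(15,18) nearest=2 d=13 new=(5,8) → blocked by [5,10]×[3,11], reject
5. q=(18,15) nearest=1 d=13 new=(8,5) → blocked by [5,10]×[3,11], reject
6. q=(16,3) nearest=1 d=11 new=(8,3) → blocked by [5,10]×[3,11], reject
7. q=(22,29) nearest=2 d=24 new=(5,8) → blocked by [5,10]×[3,11], reject
8. q=(9,39) nearest=2 d=34 new=(5,8) → blocked by [5,10]×[3,11], reject
9. q=(3,5) nearest=2 d=1 new=(3,5) → add node 3 parent=2 cost=4
10. q=(0,20) nearest=2 d=15 new=(0,8) → add node 4 parent=2 cost=6
11. q=(11,4) nearest=1 d=6 new=(8,4) → blocked by [5,10]×[3,11], reject
12. q=(8,35) nearest=4 d=27 new=(3,11) → add node 5 parent=4 cost=9
13. q=(17,6) nearest=1 d=12 new=(8,5) → blocked by [5,10]×[3,11], reject
14. q=(16,7) nearest=1 d=11 new=(8,5) → blocked by [5,10]×[3,11], reject
15. q=(13,18) nearest=5 d=10 new=(6,14) → add node 6 parent=5 cost=12
16. q=(7,42) nearest=6 d=28 new=(7,17) → add node 7 parent=6 cost=15
17. q=(5,16) nearest=6 d=2 new=(5,16) → add node 8 parent=6 cost=14
18. q=(4,8) nearest=2 d=3 new=(4,8) → add node 9 parent=2 cost=6
19. q=(6,30) nearest=7 d=13 new=(6,20) → add node 10 parent=7 cost=18
20. q=(17,12) nearest=7 d=10 new=(10,14) → add node 11 parent=7 cost=18
21. q=(15,21) nearest=11 d=7 new=(13,17) → add node 12 parent=11 cost=21
22. q=(15,43) nearest=10 d=23 new=(9,23) → add node 13 parent=10 cost=21
23. q=(13,27) nearest=13 d=4 new=(12,26) → add node 14 parent=13 cost=24
24. q=(7,36) nearest=14 d=10 new=(9,29) → add node 15 parent=14 cost=27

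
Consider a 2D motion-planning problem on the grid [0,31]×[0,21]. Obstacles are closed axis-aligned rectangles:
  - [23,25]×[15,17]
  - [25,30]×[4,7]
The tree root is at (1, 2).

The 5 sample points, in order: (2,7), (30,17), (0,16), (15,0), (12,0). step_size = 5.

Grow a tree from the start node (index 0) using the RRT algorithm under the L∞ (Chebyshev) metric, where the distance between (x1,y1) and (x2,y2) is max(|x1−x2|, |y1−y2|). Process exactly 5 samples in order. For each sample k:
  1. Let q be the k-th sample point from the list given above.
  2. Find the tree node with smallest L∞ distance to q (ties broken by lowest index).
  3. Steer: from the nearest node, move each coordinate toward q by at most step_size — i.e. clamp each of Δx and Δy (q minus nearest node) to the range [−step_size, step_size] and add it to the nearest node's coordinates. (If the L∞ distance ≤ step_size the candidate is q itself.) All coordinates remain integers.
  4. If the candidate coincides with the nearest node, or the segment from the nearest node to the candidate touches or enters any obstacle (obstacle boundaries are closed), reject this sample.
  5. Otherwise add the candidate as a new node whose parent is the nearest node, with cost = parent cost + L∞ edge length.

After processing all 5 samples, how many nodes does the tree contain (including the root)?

1. q=(2,7) nearest=0 d=5 new=(2,7) → add node 1 parent=0 cost=5
2. q=(30,17) nearest=1 d=28 new=(7,12) → add node 2 parent=1 cost=10
3. q=(0,16) nearest=2 d=7 new=(2,16) → add node 3 parent=2 cost=15
4. q=(15,0) nearest=2 d=12 new=(12,7) → add node 4 parent=2 cost=15
5. q=(12,0) nearest=4 d=7 new=(12,2) → add node 5 parent=4 cost=20

Node count: 6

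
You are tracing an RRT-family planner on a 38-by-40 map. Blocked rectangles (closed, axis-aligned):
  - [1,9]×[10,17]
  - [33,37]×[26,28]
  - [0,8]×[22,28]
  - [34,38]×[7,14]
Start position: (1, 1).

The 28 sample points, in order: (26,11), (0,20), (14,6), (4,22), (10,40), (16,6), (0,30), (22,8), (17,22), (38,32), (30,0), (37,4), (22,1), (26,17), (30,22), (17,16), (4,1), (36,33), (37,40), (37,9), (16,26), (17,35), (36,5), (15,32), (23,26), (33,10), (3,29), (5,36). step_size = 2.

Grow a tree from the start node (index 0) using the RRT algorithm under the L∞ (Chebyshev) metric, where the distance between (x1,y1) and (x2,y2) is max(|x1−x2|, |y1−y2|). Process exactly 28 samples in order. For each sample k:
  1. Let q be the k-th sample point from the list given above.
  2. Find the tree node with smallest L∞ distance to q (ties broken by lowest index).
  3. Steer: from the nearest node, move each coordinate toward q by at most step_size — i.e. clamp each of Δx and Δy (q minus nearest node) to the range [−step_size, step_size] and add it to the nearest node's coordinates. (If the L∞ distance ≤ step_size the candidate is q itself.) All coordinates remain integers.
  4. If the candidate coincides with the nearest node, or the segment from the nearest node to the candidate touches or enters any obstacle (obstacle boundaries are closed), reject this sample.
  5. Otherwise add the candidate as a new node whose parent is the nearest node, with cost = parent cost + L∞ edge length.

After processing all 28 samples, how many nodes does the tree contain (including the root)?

Node count: 27

1. q=(26,11) nearest=0 d=25 new=(3,3) → add node 1 parent=0 cost=2
2. q=(0,20) nearest=1 d=17 new=(1,5) → add node 2 parent=1 cost=4
3. q=(14,6) nearest=1 d=11 new=(5,5) → add node 3 parent=1 cost=4
4. q=(4,22) nearest=2 d=17 new=(3,7) → add node 4 parent=2 cost=6
5. q=(10,40) nearest=4 d=33 new=(5,9) → add node 5 parent=4 cost=8
6. q=(16,6) nearest=3 d=11 new=(7,6) → add node 6 parent=3 cost=6
7. q=(0,30) nearest=5 d=21 new=(3,11) → blocked by [1,9]×[10,17], reject
8. q=(22,8) nearest=6 d=15 new=(9,8) → add node 7 parent=6 cost=8
9. q=(17,22) nearest=5 d=13 new=(7,11) → blocked by [1,9]×[10,17], reject
10. q=(38,32) nearest=7 d=29 new=(11,10) → add node 8 parent=7 cost=10
11. q=(30,0) nearest=8 d=19 new=(13,8) → add node 9 parent=8 cost=12
12. q=(37,4) nearest=9 d=24 new=(15,6) → add node 10 parent=9 cost=14
13. q=(22,1) nearest=10 d=7 new=(17,4) → add node 11 parent=10 cost=16
14. q=(26,17) nearest=10 d=11 new=(17,8) → add node 12 parent=10 cost=16
15. q=(30,22) nearest=12 d=14 new=(19,10) → add node 13 parent=12 cost=18
16. q=(17,16) nearest=8 d=6 new=(13,12) → add node 14 parent=8 cost=12
17. q=(4,1) nearest=1 d=2 new=(4,1) → add node 15 parent=1 cost=4
18. q=(36,33) nearest=13 d=23 new=(21,12) → add node 16 parent=13 cost=20
19. q=(37,40) nearest=14 d=28 new=(15,14) → add node 17 parent=14 cost=14
20. q=(37,9) nearest=16 d=16 new=(23,10) → add node 18 parent=16 cost=22
21. q=(16,26) nearest=17 d=12 new=(16,16) → add node 19 parent=17 cost=16
22. q=(17,35) nearest=19 d=19 new=(17,18) → add node 20 parent=19 cost=18
23. q=(36,5) nearest=18 d=13 new=(25,8) → add node 21 parent=18 cost=24
24. q=(15,32) nearest=20 d=14 new=(15,20) → add node 22 parent=20 cost=20
25. q=(23,26) nearest=20 d=8 new=(19,20) → add node 23 parent=20 cost=20
26. q=(33,10) nearest=21 d=8 new=(27,10) → add node 24 parent=21 cost=26
27. q=(3,29) nearest=22 d=12 new=(13,22) → add node 25 parent=22 cost=22
28. q=(5,36) nearest=25 d=14 new=(11,24) → add node 26 parent=25 cost=24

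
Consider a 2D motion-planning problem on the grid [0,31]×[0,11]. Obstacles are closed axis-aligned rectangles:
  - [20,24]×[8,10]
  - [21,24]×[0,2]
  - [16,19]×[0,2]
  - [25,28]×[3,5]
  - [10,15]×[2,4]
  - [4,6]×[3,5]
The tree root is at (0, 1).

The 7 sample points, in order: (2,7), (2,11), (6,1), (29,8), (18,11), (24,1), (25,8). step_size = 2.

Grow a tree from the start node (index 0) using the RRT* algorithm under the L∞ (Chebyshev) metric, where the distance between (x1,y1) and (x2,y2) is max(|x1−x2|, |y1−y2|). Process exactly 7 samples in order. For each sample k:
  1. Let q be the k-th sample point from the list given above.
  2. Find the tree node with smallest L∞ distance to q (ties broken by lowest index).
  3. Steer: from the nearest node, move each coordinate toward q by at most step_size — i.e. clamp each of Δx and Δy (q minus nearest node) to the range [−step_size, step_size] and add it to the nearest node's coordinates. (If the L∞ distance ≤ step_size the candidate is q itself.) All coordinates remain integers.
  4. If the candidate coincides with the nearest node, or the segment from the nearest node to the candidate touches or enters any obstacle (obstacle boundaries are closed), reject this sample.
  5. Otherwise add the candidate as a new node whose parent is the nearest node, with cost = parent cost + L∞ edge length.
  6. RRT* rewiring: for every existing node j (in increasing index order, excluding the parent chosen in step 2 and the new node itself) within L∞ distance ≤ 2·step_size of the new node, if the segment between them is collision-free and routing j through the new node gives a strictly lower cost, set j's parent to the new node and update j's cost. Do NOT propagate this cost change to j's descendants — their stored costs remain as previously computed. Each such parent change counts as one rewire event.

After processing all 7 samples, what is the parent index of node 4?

Parent of node 4: 3

1. q=(2,7) nearest=0 d=6 new=(2,3) → add node 1 parent=0 cost=2
2. q=(2,11) nearest=1 d=8 new=(2,5) → add node 2 parent=1 cost=4
3. q=(6,1) nearest=1 d=4 new=(4,1) → add node 3 parent=1 cost=4
4. q=(29,8) nearest=3 d=25 new=(6,3) → blocked by [4,6]×[3,5], reject
5. q=(18,11) nearest=3 d=14 new=(6,3) → blocked by [4,6]×[3,5], reject
6. q=(24,1) nearest=3 d=20 new=(6,1) → add node 4 parent=3 cost=6
7. q=(25,8) nearest=4 d=19 new=(8,3) → add node 5 parent=4 cost=8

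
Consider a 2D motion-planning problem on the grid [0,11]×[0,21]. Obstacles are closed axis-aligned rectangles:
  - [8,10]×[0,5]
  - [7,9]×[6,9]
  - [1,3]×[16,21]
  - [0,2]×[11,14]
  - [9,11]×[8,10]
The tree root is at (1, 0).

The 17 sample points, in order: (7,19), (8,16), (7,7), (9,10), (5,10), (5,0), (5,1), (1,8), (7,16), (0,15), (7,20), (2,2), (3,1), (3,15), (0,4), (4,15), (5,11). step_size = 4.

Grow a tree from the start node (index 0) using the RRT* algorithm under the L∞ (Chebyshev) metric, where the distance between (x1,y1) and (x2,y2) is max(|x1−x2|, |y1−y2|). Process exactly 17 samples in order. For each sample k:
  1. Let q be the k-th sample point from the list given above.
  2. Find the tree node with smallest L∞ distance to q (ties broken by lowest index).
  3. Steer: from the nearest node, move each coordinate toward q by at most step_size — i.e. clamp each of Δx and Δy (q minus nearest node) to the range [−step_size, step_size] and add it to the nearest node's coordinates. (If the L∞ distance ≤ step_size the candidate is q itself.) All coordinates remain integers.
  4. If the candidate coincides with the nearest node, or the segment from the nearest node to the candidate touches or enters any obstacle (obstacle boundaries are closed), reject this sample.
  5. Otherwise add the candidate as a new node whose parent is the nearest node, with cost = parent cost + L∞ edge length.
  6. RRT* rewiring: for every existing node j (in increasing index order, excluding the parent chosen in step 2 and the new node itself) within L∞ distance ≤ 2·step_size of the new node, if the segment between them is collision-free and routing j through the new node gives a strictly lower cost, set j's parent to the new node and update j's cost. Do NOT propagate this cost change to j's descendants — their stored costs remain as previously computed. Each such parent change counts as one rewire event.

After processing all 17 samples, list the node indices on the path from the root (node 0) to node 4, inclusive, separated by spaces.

1. q=(7,19) nearest=0 d=19 new=(5,4) → add node 1 parent=0 cost=4
2. q=(8,16) nearest=1 d=12 new=(8,8) → blocked by [7,9]×[6,9], reject
3. q=(7,7) nearest=1 d=3 new=(7,7) → blocked by [7,9]×[6,9], reject
4. q=(9,10) nearest=1 d=6 new=(9,8) → blocked by [7,9]×[6,9], reject
5. q=(5,10) nearest=1 d=6 new=(5,8) → add node 2 parent=1 cost=8
6. q=(5,0) nearest=0 d=4 new=(5,0) → add node 3 parent=0 cost=4
7. q=(5,1) nearest=3 d=1 new=(5,1) → add node 4 parent=3 cost=5
8. q=(1,8) nearest=1 d=4 new=(1,8) → add node 5 parent=1 cost=8
9. q=(7,16) nearest=2 d=8 new=(7,12) → add node 6 parent=2 cost=12
10. q=(0,15) nearest=2 d=7 new=(1,12) → blocked by [0,2]×[11,14], reject
11. q=(7,20) nearest=6 d=8 new=(7,16) → add node 7 parent=6 cost=16
12. q=(2,2) nearest=0 d=2 new=(2,2) → add node 8 parent=0 cost=2
13. q=(3,1) nearest=8 d=1 new=(3,1) → add node 9 parent=8 cost=3
14. q=(3,15) nearest=6 d=4 new=(3,15) → add node 10 parent=6 cost=16
15. q=(0,4) nearest=8 d=2 new=(0,4) → add node 11 parent=8 cost=4
16. q=(4,15) nearest=10 d=1 new=(4,15) → add node 12 parent=10 cost=17
17. q=(5,11) nearest=6 d=2 new=(5,11) → add node 13 parent=6 cost=14

Path: 0 3 4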